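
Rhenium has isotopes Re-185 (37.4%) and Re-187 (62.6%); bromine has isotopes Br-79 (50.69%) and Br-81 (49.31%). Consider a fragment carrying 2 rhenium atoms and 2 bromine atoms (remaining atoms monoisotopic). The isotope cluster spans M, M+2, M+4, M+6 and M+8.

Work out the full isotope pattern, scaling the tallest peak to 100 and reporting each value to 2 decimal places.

Rhenium pattern (n=2): 0.139876 : 0.468248 : 0.391876
Bromine pattern (n=2): 0.25694761 : 0.49990478 : 0.24314761
Convolve the two distributions (both contribute in 2-u steps):
  M: 0.139876×0.25694761 = 0.035941
  M+2: 0.139876×0.49990478 + 0.468248×0.25694761 = 0.190240
  M+4: 0.139876×0.24314761 + 0.468248×0.49990478 + 0.391876×0.25694761 = 0.368782
  M+6: 0.468248×0.24314761 + 0.391876×0.49990478 = 0.309754
  M+8: 0.391876×0.24314761 = 0.095284
Scale to base peak (0.368782) = 100: 9.75 : 51.59 : 100.00 : 83.99 : 25.84

9.75 : 51.59 : 100.00 : 83.99 : 25.84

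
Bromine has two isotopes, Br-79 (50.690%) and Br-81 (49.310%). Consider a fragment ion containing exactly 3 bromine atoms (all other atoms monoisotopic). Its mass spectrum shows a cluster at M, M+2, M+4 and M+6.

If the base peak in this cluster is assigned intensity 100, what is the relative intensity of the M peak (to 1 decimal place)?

Binomial terms of (0.50690 + 0.49310)^3: M 0.1302, M+2 0.3801, M+4 0.3698, M+6 0.1199 → M+2 is the base peak.
P(M+2) = C(3,1) × 0.50690^2 × 0.49310^1 = 3 × 0.25694761 × 0.4931 = 0.380103 (base)
P(M) = C(3,0) × 0.50690^3 × 0.49310^0 = 1 × 0.13024674 × 1.0000 = 0.130247
Relative intensity = 0.130247 / 0.380103 × 100 = 34.3

34.3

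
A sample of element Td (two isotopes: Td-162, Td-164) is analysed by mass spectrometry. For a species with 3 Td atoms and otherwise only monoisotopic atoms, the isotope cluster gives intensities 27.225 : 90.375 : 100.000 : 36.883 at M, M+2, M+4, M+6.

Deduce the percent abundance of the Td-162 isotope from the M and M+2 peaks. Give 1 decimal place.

47.5%

If p is the fraction of Td that is Td-162, then I(M+2)/I(M) = [C(3,1)·p^2·(1−p)] / p^3 = 3·(1−p)/p = 90.375/27.225 = 3.3196
(1−p)/p = 3.3196/3 = 1.1065  ⇒  p = 1/(1 + 1.1065) = 0.4747
Td-162: 47.5%, Td-164: 52.5%.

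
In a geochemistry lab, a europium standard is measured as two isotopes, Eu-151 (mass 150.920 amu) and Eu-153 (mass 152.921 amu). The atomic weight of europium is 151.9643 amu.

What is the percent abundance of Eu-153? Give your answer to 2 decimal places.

52.19%

With x = fraction of Eu-151 (so Eu-153 is 1 − x):
150.920·x + 152.921·(1 − x) = 151.9643
(150.920 − 152.921)·x = 151.9643 − 152.921
x = -0.9567 / -2.001 = 0.47811 → 47.81% Eu-151, 52.19% Eu-153.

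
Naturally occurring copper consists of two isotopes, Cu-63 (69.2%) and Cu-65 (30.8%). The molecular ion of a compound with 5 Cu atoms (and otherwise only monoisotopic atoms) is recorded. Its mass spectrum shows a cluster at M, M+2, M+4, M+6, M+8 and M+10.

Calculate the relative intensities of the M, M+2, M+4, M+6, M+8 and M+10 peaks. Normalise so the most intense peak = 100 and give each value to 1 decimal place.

Each Cu atom is independently Cu-63 (p = 0.692) or Cu-65 (q = 0.308); the cluster is the binomial expansion (p + q)^5.
P(M) = 0.692^5 = 0.158683
P(M+2) = 5 × 0.692^4 × 0.308^1 = 0.353139
P(M+4) = 10 × 0.692^3 × 0.308^2 = 0.314355
P(M+6) = 10 × 0.692^2 × 0.308^3 = 0.139915
P(M+8) = 5 × 0.692^1 × 0.308^4 = 0.031137
P(M+10) = 0.308^5 = 0.002772
The M+2 peak is largest (0.353139); scaling to 100 gives 44.9 : 100.0 : 89.0 : 39.6 : 8.8 : 0.8.

44.9 : 100.0 : 89.0 : 39.6 : 8.8 : 0.8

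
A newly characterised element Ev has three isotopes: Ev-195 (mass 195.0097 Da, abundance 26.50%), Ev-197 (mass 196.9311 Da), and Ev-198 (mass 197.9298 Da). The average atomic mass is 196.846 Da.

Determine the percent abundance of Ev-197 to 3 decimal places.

The remaining 73.50% is split between Ev-197 (fraction x) and Ev-198 (fraction 0.7350 − x).
Substituting: 196.9311x + 197.9298(0.7350 − x) = 145.1684295
(196.9311 − 197.9298)x = -0.3099735  ⇒  x = 0.31038, y = 0.42462
Ev-197: 31.038%, Ev-198: 42.462%.

31.038%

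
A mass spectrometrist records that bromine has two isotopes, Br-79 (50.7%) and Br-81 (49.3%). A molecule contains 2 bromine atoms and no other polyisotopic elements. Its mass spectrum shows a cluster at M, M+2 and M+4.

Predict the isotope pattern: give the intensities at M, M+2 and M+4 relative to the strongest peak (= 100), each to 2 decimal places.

The 2 Br atoms are independent, so intensities follow the terms of (0.507 + 0.493)^2.
P(M) = 0.507^2 = 0.257049
P(M+2) = 2 × 0.507^1 × 0.493^1 = 0.499902
P(M+4) = 0.493^2 = 0.243049
The M+2 peak is largest (0.499902); scaling to 100 gives 51.42 : 100.00 : 48.62.

51.42 : 100.00 : 48.62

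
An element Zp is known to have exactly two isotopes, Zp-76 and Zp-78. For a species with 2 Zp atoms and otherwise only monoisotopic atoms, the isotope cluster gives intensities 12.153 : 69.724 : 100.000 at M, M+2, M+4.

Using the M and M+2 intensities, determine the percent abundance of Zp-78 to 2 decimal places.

Let p = fractional abundance of Zp-76. I(M+2)/I(M) = [C(2,1)·p^1·(1−p)] / p^2 = 2·(1−p)/p = 69.724/12.153 = 5.7372
(1−p)/p = 5.7372/2 = 2.8686  ⇒  p = 1/(1 + 2.8686) = 0.2585
Zp-76: 25.85%, Zp-78: 74.15%.

74.15%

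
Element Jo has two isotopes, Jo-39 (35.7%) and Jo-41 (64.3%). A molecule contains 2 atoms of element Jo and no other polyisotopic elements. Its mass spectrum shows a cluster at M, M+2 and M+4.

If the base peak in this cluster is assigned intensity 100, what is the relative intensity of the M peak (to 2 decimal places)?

27.76

Binomial terms of (0.357 + 0.643)^2: M 0.1274, M+2 0.4591, M+4 0.4134 → M+2 is the base peak.
P(M+2) = C(2,1) × 0.357^1 × 0.643^1 = 2 × 0.3570 × 0.6430 = 0.459102 (base)
P(M) = C(2,0) × 0.357^2 × 0.643^0 = 1 × 0.127449 × 1.0000 = 0.127449
Relative intensity = 0.127449 / 0.459102 × 100 = 27.76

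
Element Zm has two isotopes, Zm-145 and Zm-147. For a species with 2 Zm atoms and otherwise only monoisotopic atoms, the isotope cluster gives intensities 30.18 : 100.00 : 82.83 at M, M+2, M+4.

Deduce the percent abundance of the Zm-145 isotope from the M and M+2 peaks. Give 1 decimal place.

Write p for the Zm-145 fraction. I(M+2)/I(M) = [C(2,1)·p^1·(1−p)] / p^2 = 2·(1−p)/p = 100.00/30.18 = 3.3135
(1−p)/p = 3.3135/2 = 1.6567  ⇒  p = 1/(1 + 1.6567) = 0.3764
Zm-145: 37.6%, Zm-147: 62.4%.

37.6%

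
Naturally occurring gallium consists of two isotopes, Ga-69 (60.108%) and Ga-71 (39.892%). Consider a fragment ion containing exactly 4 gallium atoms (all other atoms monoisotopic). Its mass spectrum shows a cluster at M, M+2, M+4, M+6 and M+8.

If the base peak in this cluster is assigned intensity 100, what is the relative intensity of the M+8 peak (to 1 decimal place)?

Term probabilities: M 0.1305, M+2 0.3465, M+4 0.3450, M+6 0.1526, M+8 0.0253. Base peak = M+2.
P(M+2) = C(4,1) × 0.60108^3 × 0.39892^1 = 4 × 0.2171685 × 0.39892 = 0.346531 (base)
P(M+8) = C(4,4) × 0.60108^0 × 0.39892^4 = 1 × 1.0000 × 0.02532464 = 0.025325
Relative intensity = 0.025325 / 0.346531 × 100 = 7.3

7.3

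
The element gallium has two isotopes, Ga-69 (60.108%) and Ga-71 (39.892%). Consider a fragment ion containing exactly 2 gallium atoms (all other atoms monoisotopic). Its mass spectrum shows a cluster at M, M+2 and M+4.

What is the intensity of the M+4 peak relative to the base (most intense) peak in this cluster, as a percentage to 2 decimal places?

(0.60108 + 0.39892)^2 gives M 0.3613, M+2 0.4796, M+4 0.1591; the largest is M+2.
P(M+2) = C(2,1) × 0.60108^1 × 0.39892^1 = 2 × 0.60108 × 0.39892 = 0.479566 (base)
P(M+4) = C(2,2) × 0.60108^0 × 0.39892^2 = 1 × 1.0000 × 0.15913717 = 0.159137
Relative intensity = 0.159137 / 0.479566 × 100 = 33.18

33.18%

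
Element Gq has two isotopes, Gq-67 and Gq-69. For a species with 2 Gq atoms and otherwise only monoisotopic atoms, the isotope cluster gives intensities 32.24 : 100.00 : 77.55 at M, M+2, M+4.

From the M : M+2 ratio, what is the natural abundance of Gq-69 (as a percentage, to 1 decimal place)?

Let p = fractional abundance of Gq-67. I(M+2)/I(M) = [C(2,1)·p^1·(1−p)] / p^2 = 2·(1−p)/p = 100.00/32.24 = 3.1017
(1−p)/p = 3.1017/2 = 1.5509  ⇒  p = 1/(1 + 1.5509) = 0.3920
Gq-67: 39.2%, Gq-69: 60.8%.

60.8%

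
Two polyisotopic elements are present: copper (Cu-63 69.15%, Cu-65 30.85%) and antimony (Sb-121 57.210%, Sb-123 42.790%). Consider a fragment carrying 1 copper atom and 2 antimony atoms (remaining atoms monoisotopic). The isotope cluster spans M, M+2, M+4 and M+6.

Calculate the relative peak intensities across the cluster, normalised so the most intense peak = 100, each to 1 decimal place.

Copper pattern (n=1): 0.6915 : 0.3085
Antimony pattern (n=2): 0.32729841 : 0.48960318 : 0.18309841
Convolve the two distributions (both contribute in 2-u steps):
  M: 0.6915×0.32729841 = 0.226327
  M+2: 0.6915×0.48960318 + 0.3085×0.32729841 = 0.439532
  M+4: 0.6915×0.18309841 + 0.3085×0.48960318 = 0.277655
  M+6: 0.3085×0.18309841 = 0.056486
Scale to base peak (0.439532) = 100: 51.5 : 100.0 : 63.2 : 12.9

51.5 : 100.0 : 63.2 : 12.9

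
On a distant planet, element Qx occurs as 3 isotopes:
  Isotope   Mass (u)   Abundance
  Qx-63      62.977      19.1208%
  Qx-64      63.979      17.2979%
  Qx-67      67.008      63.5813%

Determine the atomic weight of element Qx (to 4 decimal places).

Ar = Σ fᵢ·mᵢ = 0.191208 × 62.977 + 0.172979 × 63.979 + 0.635813 × 67.008
= 12.04171 + 11.06702 + 42.60456 = 65.71329 u

65.7133 u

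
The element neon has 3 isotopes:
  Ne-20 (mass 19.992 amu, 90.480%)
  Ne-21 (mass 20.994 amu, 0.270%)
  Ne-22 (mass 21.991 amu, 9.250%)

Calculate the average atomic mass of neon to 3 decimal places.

The abundance-weighted mean is 0.90480 × 19.992 + 0.00270 × 20.994 + 0.09250 × 21.991
= 18.0888 + 0.0567 + 2.0342 = 20.1797 amu

20.180 amu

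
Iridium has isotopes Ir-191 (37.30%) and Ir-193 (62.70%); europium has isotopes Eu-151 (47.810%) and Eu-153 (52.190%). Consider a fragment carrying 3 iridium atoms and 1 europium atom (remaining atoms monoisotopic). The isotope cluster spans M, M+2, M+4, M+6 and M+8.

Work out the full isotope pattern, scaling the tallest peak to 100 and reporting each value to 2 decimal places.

7.14 : 43.81 : 99.85 : 100.00 : 37.03

Iridium pattern (n=3): 0.05189512 : 0.26170165 : 0.43991135 : 0.24649188
Europium pattern (n=1): 0.4781 : 0.5219
Convolve the two distributions (both contribute in 2-u steps):
  M: 0.05189512×0.4781 = 0.024811
  M+2: 0.05189512×0.5219 + 0.26170165×0.4781 = 0.152204
  M+4: 0.26170165×0.5219 + 0.43991135×0.4781 = 0.346904
  M+6: 0.43991135×0.5219 + 0.24649188×0.4781 = 0.347438
  M+8: 0.24649188×0.5219 = 0.128644
Scale to base peak (0.347438) = 100: 7.14 : 43.81 : 99.85 : 100.00 : 37.03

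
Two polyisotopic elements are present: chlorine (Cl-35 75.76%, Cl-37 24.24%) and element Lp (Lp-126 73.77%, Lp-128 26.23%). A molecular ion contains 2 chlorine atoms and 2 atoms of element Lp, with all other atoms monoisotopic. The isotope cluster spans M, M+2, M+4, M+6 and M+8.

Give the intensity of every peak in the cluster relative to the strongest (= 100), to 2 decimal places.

74.02 : 100.00 : 50.62 : 11.38 : 0.96

Chlorine pattern (n=2): 0.57395776 : 0.36728448 : 0.05875776
Element Lp pattern (n=2): 0.54420129 : 0.38699742 : 0.06880129
Convolve the two distributions (both contribute in 2-u steps):
  M: 0.57395776×0.54420129 = 0.312349
  M+2: 0.57395776×0.38699742 + 0.36728448×0.54420129 = 0.421997
  M+4: 0.57395776×0.06880129 + 0.36728448×0.38699742 + 0.05875776×0.54420129 = 0.213603
  M+6: 0.36728448×0.06880129 + 0.05875776×0.38699742 = 0.048009
  M+8: 0.05875776×0.06880129 = 0.004043
Scale to base peak (0.421997) = 100: 74.02 : 100.00 : 50.62 : 11.38 : 0.96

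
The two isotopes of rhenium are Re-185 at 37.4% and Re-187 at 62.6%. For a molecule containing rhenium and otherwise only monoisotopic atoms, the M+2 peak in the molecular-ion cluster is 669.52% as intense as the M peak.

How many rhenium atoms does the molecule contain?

4

With n Re atoms, P(M+2)/P(M) = C(n,1)·p^(n−1)q / p^n = n·q/p = n · 0.626/0.374.
n = 6.6952 × 0.374/0.626 = 4.00 ≈ 4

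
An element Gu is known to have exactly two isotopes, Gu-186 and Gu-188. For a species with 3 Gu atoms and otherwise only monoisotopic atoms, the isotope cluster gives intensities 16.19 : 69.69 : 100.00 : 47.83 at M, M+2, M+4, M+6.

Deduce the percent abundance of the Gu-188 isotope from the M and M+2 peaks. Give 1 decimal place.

If p is the fraction of Gu that is Gu-186, then I(M+2)/I(M) = [C(3,1)·p^2·(1−p)] / p^3 = 3·(1−p)/p = 69.69/16.19 = 4.3045
(1−p)/p = 4.3045/3 = 1.4348  ⇒  p = 1/(1 + 1.4348) = 0.4107
Gu-186: 41.1%, Gu-188: 58.9%.

58.9%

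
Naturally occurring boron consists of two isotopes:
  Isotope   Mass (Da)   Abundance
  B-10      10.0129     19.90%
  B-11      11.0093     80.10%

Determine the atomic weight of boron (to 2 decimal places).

10.81 Da

Average mass = Σ (abundance × isotope mass) = 0.1990 × 10.0129 + 0.8010 × 11.0093
= 1.99257 + 8.81845 = 10.81102 Da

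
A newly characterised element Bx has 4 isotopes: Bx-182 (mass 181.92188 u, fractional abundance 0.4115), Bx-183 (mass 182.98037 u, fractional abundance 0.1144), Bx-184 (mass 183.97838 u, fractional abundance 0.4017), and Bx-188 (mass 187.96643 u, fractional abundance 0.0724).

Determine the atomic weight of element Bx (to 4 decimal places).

Weight each isotope mass by its fractional abundance: 0.4115 × 181.92188 + 0.1144 × 182.98037 + 0.4017 × 183.97838 + 0.0724 × 187.96643
= 74.860854 + 20.932954 + 73.904115 + 13.608770 = 183.306693 u

183.3067 u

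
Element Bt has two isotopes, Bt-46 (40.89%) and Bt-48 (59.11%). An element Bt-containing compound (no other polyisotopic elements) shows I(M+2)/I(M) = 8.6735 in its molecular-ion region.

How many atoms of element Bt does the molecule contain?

6

The M+2/M ratio from n Bt atoms is n · q/p = n · 0.5911/0.4089.
n = 8.6735 × 0.4089/0.5911 = 6.00 ≈ 6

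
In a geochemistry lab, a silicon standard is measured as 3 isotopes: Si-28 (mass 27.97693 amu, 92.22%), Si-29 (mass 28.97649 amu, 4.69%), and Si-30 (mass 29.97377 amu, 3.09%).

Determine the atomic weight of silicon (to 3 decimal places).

28.086 amu

The abundance-weighted mean is 0.9222 × 27.97693 + 0.0469 × 28.97649 + 0.0309 × 29.97377
= 25.800325 + 1.358997 + 0.926189 = 28.085511 amu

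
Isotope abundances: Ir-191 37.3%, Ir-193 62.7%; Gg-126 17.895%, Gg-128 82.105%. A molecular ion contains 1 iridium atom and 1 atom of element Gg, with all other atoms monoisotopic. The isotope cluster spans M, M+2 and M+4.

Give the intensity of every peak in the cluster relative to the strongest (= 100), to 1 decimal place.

13.0 : 81.3 : 100.0

Iridium pattern (n=1): 0.3730 : 0.6270
Element Gg pattern (n=1): 0.17895 : 0.82105
Convolve the two distributions (both contribute in 2-u steps):
  M: 0.3730×0.17895 = 0.066748
  M+2: 0.3730×0.82105 + 0.6270×0.17895 = 0.418453
  M+4: 0.6270×0.82105 = 0.514798
Scale to base peak (0.514798) = 100: 13.0 : 81.3 : 100.0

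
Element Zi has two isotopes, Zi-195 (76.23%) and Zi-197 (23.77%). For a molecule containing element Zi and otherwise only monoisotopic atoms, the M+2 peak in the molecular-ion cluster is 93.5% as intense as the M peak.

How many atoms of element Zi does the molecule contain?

3

With n Zi atoms, P(M+2)/P(M) = C(n,1)·p^(n−1)q / p^n = n·q/p = n · 0.2377/0.7623.
n = 0.935 × 0.7623/0.2377 = 3.00 ≈ 3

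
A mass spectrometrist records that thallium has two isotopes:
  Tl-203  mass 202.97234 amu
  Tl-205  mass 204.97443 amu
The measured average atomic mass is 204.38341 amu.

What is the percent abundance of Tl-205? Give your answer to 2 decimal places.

Let x be the fractional abundance of Tl-203; then Tl-205 has abundance 1 − x.
202.97234·x + 204.97443·(1 − x) = 204.38341
(202.97234 − 204.97443)·x = 204.38341 − 204.97443
x = -0.59102 / -2.00209 = 0.29520 → 29.52% Tl-203, 70.48% Tl-205.

70.48%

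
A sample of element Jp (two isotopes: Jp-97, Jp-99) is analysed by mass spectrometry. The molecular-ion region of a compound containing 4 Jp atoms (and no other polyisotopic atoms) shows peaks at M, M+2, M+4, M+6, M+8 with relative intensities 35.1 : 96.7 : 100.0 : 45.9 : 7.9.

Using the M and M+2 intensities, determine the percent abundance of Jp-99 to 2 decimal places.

40.78%

If p is the fraction of Jp that is Jp-97, then I(M+2)/I(M) = [C(4,1)·p^3·(1−p)] / p^4 = 4·(1−p)/p = 96.7/35.1 = 2.7550
(1−p)/p = 2.7550/4 = 0.6887  ⇒  p = 1/(1 + 0.6887) = 0.5922
Jp-97: 59.22%, Jp-99: 40.78%.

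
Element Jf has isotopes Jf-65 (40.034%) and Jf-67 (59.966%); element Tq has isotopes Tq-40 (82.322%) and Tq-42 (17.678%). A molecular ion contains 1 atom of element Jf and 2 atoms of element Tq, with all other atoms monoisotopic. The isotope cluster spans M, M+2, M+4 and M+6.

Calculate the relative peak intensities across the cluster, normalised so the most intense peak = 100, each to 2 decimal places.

51.88 : 100.00 : 35.77 : 3.58

Element Jf pattern (n=1): 0.40034 : 0.59966
Element Tq pattern (n=2): 0.67769117 : 0.29105766 : 0.03125117
Convolve the two distributions (both contribute in 2-u steps):
  M: 0.40034×0.67769117 = 0.271307
  M+2: 0.40034×0.29105766 + 0.59966×0.67769117 = 0.522906
  M+4: 0.40034×0.03125117 + 0.59966×0.29105766 = 0.187047
  M+6: 0.59966×0.03125117 = 0.018740
Scale to base peak (0.522906) = 100: 51.88 : 100.00 : 35.77 : 3.58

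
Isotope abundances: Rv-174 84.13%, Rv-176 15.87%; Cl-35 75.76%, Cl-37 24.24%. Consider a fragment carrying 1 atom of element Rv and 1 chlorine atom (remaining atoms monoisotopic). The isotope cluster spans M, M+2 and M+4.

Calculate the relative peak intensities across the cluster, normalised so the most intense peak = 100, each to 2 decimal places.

Element Rv pattern (n=1): 0.8413 : 0.1587
Chlorine pattern (n=1): 0.7576 : 0.2424
Convolve the two distributions (both contribute in 2-u steps):
  M: 0.8413×0.7576 = 0.637369
  M+2: 0.8413×0.2424 + 0.1587×0.7576 = 0.324162
  M+4: 0.1587×0.2424 = 0.038469
Scale to base peak (0.637369) = 100: 100.00 : 50.86 : 6.04

100.00 : 50.86 : 6.04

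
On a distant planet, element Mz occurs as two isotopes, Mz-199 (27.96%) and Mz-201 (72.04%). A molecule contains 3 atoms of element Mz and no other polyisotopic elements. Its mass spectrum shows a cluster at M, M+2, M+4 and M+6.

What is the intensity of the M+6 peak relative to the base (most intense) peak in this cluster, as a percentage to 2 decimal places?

Term probabilities: M 0.0219, M+2 0.1690, M+4 0.4353, M+6 0.3739. Base peak = M+4.
P(M+4) = C(3,2) × 0.2796^1 × 0.7204^2 = 3 × 0.2796 × 0.51897616 = 0.435317 (base)
P(M+6) = C(3,3) × 0.2796^0 × 0.7204^3 = 1 × 1.0000 × 0.37387043 = 0.373870
Relative intensity = 0.373870 / 0.435317 × 100 = 85.88

85.88%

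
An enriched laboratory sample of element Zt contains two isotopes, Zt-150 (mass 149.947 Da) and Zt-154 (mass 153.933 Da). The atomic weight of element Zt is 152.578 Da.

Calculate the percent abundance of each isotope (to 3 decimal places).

Writing the weighted mean with unknown fraction x of Zt-150:
149.947·x + 153.933·(1 − x) = 152.578
(149.947 − 153.933)·x = 152.578 − 153.933
x = -1.355 / -3.986 = 0.33994 → 33.994% Zt-150, 66.006% Zt-154.

Zt-150: 33.994%, Zt-154: 66.006%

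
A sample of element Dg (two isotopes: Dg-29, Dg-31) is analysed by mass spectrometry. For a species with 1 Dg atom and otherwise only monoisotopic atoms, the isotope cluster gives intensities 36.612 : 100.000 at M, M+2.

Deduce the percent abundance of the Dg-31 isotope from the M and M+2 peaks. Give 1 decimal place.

If p is the fraction of Dg that is Dg-29, then I(M+2)/I(M) = [C(1,1)·p^0·(1−p)] / p^1 = 1·(1−p)/p = 100.000/36.612 = 2.7313
(1−p)/p = 2.7313/1 = 2.7313  ⇒  p = 1/(1 + 2.7313) = 0.2680
Dg-29: 26.8%, Dg-31: 73.2%.

73.2%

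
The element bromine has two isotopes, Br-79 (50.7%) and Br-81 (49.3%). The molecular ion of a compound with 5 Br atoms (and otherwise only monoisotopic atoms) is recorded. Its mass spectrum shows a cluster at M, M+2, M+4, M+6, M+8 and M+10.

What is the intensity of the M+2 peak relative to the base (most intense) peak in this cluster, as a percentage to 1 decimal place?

Binomial terms of (0.507 + 0.493)^5: M 0.0335, M+2 0.1629, M+4 0.3168, M+6 0.3080, M+8 0.1497, M+10 0.0291 → M+4 is the base peak.
P(M+4) = C(5,2) × 0.507^3 × 0.493^2 = 10 × 0.13032384 × 0.243049 = 0.316751 (base)
P(M+2) = C(5,1) × 0.507^4 × 0.493^1 = 5 × 0.06607419 × 0.4930 = 0.162873
Relative intensity = 0.162873 / 0.316751 × 100 = 51.4

51.4%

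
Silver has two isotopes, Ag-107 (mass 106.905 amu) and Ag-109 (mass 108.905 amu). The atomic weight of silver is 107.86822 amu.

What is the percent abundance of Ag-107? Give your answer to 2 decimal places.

51.84%

With x = fraction of Ag-107 (so Ag-109 is 1 − x):
106.905·x + 108.905·(1 − x) = 107.86822
(106.905 − 108.905)·x = 107.86822 − 108.905
x = -1.03678 / -2.000 = 0.51839 → 51.84% Ag-107, 48.16% Ag-109.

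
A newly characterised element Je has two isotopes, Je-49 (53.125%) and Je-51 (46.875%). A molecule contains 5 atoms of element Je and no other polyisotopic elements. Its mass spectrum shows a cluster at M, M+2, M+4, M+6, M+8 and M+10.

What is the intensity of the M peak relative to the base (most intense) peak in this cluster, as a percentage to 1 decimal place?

(0.53125 + 0.46875)^5 gives M 0.0423, M+2 0.1867, M+4 0.3294, M+6 0.2907, M+8 0.1282, M+10 0.0226; the largest is M+4.
P(M+4) = C(5,2) × 0.53125^3 × 0.46875^2 = 10 × 0.14993286 × 0.21972656 = 0.329442 (base)
P(M) = C(5,0) × 0.53125^5 × 0.46875^0 = 1 × 0.04231504 × 1.0000 = 0.042315
Relative intensity = 0.042315 / 0.329442 × 100 = 12.8

12.8%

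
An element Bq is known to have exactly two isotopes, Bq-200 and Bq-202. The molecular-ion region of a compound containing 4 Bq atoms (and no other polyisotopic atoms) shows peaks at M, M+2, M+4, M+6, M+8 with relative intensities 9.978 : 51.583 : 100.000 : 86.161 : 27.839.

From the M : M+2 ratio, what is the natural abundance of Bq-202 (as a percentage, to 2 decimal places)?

Let p = fractional abundance of Bq-200. I(M+2)/I(M) = [C(4,1)·p^3·(1−p)] / p^4 = 4·(1−p)/p = 51.583/9.978 = 5.1697
(1−p)/p = 5.1697/4 = 1.2924  ⇒  p = 1/(1 + 1.2924) = 0.4362
Bq-200: 43.62%, Bq-202: 56.38%.

56.38%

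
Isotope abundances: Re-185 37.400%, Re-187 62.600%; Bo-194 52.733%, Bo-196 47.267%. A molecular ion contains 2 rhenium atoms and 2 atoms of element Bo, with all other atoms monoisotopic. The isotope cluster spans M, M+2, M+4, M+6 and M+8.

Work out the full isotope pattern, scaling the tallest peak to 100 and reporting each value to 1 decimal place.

10.4 : 53.5 : 100.0 : 80.3 : 23.4

Rhenium pattern (n=2): 0.139876 : 0.468248 : 0.391876
Element Bo pattern (n=2): 0.27807693 : 0.49850614 : 0.22341693
Convolve the two distributions (both contribute in 2-u steps):
  M: 0.139876×0.27807693 = 0.038896
  M+2: 0.139876×0.49850614 + 0.468248×0.27807693 = 0.199938
  M+4: 0.139876×0.22341693 + 0.468248×0.49850614 + 0.391876×0.27807693 = 0.373647
  M+6: 0.468248×0.22341693 + 0.391876×0.49850614 = 0.299967
  M+8: 0.391876×0.22341693 = 0.087552
Scale to base peak (0.373647) = 100: 10.4 : 53.5 : 100.0 : 80.3 : 23.4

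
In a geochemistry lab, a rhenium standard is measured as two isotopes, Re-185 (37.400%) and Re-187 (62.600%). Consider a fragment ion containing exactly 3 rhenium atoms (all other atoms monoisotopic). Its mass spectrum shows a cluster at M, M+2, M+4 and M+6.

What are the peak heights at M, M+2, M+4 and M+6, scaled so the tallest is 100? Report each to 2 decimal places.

Each Re atom is independently Re-185 (p = 0.37400) or Re-187 (q = 0.62600); the cluster is the binomial expansion (p + q)^3.
P(M) = 0.37400^3 = 0.052314
P(M+2) = 3 × 0.37400^2 × 0.62600^1 = 0.262687
P(M+4) = 3 × 0.37400^1 × 0.62600^2 = 0.439685
P(M+6) = 0.62600^3 = 0.245314
The M+4 peak is largest (0.439685); scaling to 100 gives 11.90 : 59.74 : 100.00 : 55.79.

11.90 : 59.74 : 100.00 : 55.79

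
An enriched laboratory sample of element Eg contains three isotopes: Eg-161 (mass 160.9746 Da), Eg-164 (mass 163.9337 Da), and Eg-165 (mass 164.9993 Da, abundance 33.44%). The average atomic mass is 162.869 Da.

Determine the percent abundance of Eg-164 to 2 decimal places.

Let x and y be the fractions of Eg-161 and Eg-164. Then x + y = 1 − 0.3344 = 0.6656 and 160.9746x + 163.9337y = 162.869 − 0.3344×164.9993 = 107.69323408.
Substituting: 160.9746x + 163.9337(0.6656 − x) = 107.69323408
(160.9746 − 163.9337)x = -1.42103664  ⇒  x = 0.48023, y = 0.18537
Eg-161: 48.02%, Eg-164: 18.54%.

18.54%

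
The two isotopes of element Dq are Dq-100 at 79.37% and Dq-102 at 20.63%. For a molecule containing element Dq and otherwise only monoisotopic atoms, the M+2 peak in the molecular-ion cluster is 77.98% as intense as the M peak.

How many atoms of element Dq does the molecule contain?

3

The M+2/M ratio from n Dq atoms is n · q/p = n · 0.2063/0.7937.
n = 0.7798 × 0.7937/0.2063 = 3.00 ≈ 3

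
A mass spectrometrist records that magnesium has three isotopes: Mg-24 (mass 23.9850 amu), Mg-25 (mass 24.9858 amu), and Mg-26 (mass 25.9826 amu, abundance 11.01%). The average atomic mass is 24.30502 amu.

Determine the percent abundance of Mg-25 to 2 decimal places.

10.00%

Let x and y be the fractions of Mg-24 and Mg-25. Then x + y = 1 − 0.1101 = 0.8899 and 23.9850x + 24.9858y = 24.30502 − 0.1101×25.9826 = 21.44433574.
Substituting: 23.9850x + 24.9858(0.8899 − x) = 21.44433574
(23.9850 − 24.9858)x = -0.79052768  ⇒  x = 0.78990, y = 0.10000
Mg-24: 78.99%, Mg-25: 10.00%.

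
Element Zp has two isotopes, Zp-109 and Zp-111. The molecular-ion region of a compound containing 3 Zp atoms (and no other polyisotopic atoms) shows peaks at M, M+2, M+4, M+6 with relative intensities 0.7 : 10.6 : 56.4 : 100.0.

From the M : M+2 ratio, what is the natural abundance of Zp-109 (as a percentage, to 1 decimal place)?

16.5%

Write p for the Zp-109 fraction. I(M+2)/I(M) = [C(3,1)·p^2·(1−p)] / p^3 = 3·(1−p)/p = 10.6/0.7 = 15.1429
(1−p)/p = 15.1429/3 = 5.0476  ⇒  p = 1/(1 + 5.0476) = 0.1654
Zp-109: 16.5%, Zp-111: 83.5%.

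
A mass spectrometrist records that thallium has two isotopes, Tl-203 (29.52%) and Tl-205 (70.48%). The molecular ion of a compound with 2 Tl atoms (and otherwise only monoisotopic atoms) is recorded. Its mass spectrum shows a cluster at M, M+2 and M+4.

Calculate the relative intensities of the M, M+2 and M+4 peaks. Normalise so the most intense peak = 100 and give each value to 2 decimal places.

The 2 Tl atoms are independent, so intensities follow the terms of (0.2952 + 0.7048)^2.
P(M) = 0.2952^2 = 0.087143
P(M+2) = 2 × 0.2952^1 × 0.7048^1 = 0.416114
P(M+4) = 0.7048^2 = 0.496743
The M+4 peak is largest (0.496743); scaling to 100 gives 17.54 : 83.77 : 100.00.

17.54 : 83.77 : 100.00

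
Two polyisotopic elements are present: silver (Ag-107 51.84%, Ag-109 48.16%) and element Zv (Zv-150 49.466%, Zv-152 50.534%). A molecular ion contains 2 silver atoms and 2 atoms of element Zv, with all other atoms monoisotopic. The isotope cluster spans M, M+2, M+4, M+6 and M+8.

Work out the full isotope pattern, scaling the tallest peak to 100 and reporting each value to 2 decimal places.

Silver pattern (n=2): 0.26873856 : 0.49932288 : 0.23193856
Element Zv pattern (n=2): 0.24468852 : 0.49994297 : 0.25536852
Convolve the two distributions (both contribute in 2-u steps):
  M: 0.26873856×0.24468852 = 0.065757
  M+2: 0.26873856×0.49994297 + 0.49932288×0.24468852 = 0.256533
  M+4: 0.26873856×0.25536852 + 0.49932288×0.49994297 + 0.23193856×0.24468852 = 0.375013
  M+6: 0.49932288×0.25536852 + 0.23193856×0.49994297 = 0.243467
  M+8: 0.23193856×0.25536852 = 0.059230
Scale to base peak (0.375013) = 100: 17.53 : 68.41 : 100.00 : 64.92 : 15.79

17.53 : 68.41 : 100.00 : 64.92 : 15.79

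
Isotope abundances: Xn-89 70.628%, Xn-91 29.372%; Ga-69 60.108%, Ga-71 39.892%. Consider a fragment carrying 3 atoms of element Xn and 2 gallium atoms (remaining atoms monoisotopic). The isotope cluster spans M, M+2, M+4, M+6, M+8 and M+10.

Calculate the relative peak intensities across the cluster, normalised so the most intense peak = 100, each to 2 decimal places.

38.24 : 98.46 : 100.00 : 50.09 : 12.39 : 1.21

Element Xn pattern (n=3): 0.35231467 : 0.43955031 : 0.18279537 : 0.02533965
Gallium pattern (n=2): 0.36129717 : 0.47956567 : 0.15913717
Convolve the two distributions (both contribute in 2-u steps):
  M: 0.35231467×0.36129717 = 0.127290
  M+2: 0.35231467×0.47956567 + 0.43955031×0.36129717 = 0.327766
  M+4: 0.35231467×0.15913717 + 0.43955031×0.47956567 + 0.18279537×0.36129717 = 0.332903
  M+6: 0.43955031×0.15913717 + 0.18279537×0.47956567 + 0.02533965×0.36129717 = 0.166766
  M+8: 0.18279537×0.15913717 + 0.02533965×0.47956567 = 0.041242
  M+10: 0.02533965×0.15913717 = 0.004032
Scale to base peak (0.332903) = 100: 38.24 : 98.46 : 100.00 : 50.09 : 12.39 : 1.21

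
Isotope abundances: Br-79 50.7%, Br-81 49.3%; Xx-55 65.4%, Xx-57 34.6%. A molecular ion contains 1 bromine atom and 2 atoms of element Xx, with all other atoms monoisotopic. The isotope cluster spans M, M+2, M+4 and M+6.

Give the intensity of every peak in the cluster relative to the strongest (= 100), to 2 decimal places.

49.25 : 100.00 : 64.46 : 13.40

Bromine pattern (n=1): 0.5070 : 0.4930
Element Xx pattern (n=2): 0.427716 : 0.452568 : 0.119716
Convolve the two distributions (both contribute in 2-u steps):
  M: 0.5070×0.427716 = 0.216852
  M+2: 0.5070×0.452568 + 0.4930×0.427716 = 0.440316
  M+4: 0.5070×0.119716 + 0.4930×0.452568 = 0.283812
  M+6: 0.4930×0.119716 = 0.059020
Scale to base peak (0.440316) = 100: 49.25 : 100.00 : 64.46 : 13.40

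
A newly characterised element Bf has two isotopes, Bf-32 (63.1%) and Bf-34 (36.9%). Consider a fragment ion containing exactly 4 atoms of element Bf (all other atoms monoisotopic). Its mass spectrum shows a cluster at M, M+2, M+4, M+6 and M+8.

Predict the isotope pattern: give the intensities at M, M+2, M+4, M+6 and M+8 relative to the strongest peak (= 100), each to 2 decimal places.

42.75 : 100.00 : 87.72 : 34.20 : 5.00

Expanding (0.631 + 0.369)^4:
P(M) = 0.631^4 = 0.158532
P(M+2) = 4 × 0.631^3 × 0.369^1 = 0.370830
P(M+4) = 6 × 0.631^2 × 0.369^2 = 0.325284
P(M+6) = 4 × 0.631^1 × 0.369^3 = 0.126814
P(M+8) = 0.369^4 = 0.018540
The M+2 peak is largest (0.370830); scaling to 100 gives 42.75 : 100.00 : 87.72 : 34.20 : 5.00.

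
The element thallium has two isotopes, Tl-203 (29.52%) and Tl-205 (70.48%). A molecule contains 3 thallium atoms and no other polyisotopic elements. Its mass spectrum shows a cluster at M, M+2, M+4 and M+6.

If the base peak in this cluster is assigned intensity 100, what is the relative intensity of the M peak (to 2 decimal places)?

Term probabilities: M 0.0257, M+2 0.1843, M+4 0.4399, M+6 0.3501. Base peak = M+4.
P(M+4) = C(3,2) × 0.2952^1 × 0.7048^2 = 3 × 0.2952 × 0.49674304 = 0.439916 (base)
P(M) = C(3,0) × 0.2952^3 × 0.7048^0 = 1 × 0.02572463 × 1.0000 = 0.025725
Relative intensity = 0.025725 / 0.439916 × 100 = 5.85

5.85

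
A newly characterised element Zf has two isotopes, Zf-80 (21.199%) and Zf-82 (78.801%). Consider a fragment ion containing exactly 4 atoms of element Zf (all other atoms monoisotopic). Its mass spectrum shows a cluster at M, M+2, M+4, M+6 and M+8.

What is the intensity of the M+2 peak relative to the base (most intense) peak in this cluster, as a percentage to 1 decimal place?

7.2%

Binomial terms of (0.21199 + 0.78801)^4: M 0.0020, M+2 0.0300, M+4 0.1674, M+6 0.4149, M+8 0.3856 → M+6 is the base peak.
P(M+6) = C(4,3) × 0.21199^1 × 0.78801^3 = 4 × 0.21199 × 0.4893225 = 0.414926 (base)
P(M+2) = C(4,1) × 0.21199^3 × 0.78801^1 = 4 × 0.00952678 × 0.78801 = 0.030029
Relative intensity = 0.030029 / 0.414926 × 100 = 7.2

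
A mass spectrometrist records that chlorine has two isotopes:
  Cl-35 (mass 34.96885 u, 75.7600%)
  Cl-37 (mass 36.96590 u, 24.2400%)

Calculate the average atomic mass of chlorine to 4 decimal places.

Ar = Σ fᵢ·mᵢ = 0.757600 × 34.96885 + 0.242400 × 36.96590
= 26.492401 + 8.960534 = 35.452935 u

35.4529 u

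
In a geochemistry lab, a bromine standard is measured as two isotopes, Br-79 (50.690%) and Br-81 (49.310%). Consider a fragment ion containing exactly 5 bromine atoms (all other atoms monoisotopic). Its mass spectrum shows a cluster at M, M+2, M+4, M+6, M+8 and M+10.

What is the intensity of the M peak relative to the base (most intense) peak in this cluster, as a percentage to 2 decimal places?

10.57%

Binomial terms of (0.50690 + 0.49310)^5: M 0.0335, M+2 0.1628, M+4 0.3167, M+6 0.3081, M+8 0.1498, M+10 0.0292 → M+4 is the base peak.
P(M+4) = C(5,2) × 0.50690^3 × 0.49310^2 = 10 × 0.13024674 × 0.24314761 = 0.316692 (base)
P(M) = C(5,0) × 0.50690^5 × 0.49310^0 = 1 × 0.03346659 × 1.0000 = 0.033467
Relative intensity = 0.033467 / 0.316692 × 100 = 10.57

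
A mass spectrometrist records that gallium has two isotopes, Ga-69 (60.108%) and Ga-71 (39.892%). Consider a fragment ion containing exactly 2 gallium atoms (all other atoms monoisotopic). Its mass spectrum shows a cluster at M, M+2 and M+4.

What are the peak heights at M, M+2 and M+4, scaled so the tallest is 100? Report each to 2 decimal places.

The 2 Ga atoms are independent, so intensities follow the terms of (0.60108 + 0.39892)^2.
P(M) = 0.60108^2 = 0.361297
P(M+2) = 2 × 0.60108^1 × 0.39892^1 = 0.479566
P(M+4) = 0.39892^2 = 0.159137
The M+2 peak is largest (0.479566); scaling to 100 gives 75.34 : 100.00 : 33.18.

75.34 : 100.00 : 33.18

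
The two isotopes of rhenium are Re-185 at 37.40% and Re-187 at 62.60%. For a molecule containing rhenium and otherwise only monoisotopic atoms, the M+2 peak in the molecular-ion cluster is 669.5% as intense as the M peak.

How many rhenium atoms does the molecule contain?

The M+2/M ratio from n Re atoms is n · q/p = n · 0.6260/0.3740.
n = 6.695 × 0.3740/0.6260 = 4.00 ≈ 4

4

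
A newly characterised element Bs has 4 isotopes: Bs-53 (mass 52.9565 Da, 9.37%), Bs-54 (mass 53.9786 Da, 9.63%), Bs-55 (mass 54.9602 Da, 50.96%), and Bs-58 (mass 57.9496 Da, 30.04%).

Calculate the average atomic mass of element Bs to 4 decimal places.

55.5759 Da

The abundance-weighted mean is 0.0937 × 52.9565 + 0.0963 × 53.9786 + 0.5096 × 54.9602 + 0.3004 × 57.9496
= 4.96202 + 5.19814 + 28.00772 + 17.40806 = 55.57594 Da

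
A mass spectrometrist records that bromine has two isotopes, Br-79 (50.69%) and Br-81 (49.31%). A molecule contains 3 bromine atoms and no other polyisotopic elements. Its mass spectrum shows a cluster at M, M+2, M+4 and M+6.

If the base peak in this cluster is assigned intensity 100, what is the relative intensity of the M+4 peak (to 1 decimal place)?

97.3

(0.5069 + 0.4931)^3 gives M 0.1302, M+2 0.3801, M+4 0.3698, M+6 0.1199; the largest is M+2.
P(M+2) = C(3,1) × 0.5069^2 × 0.4931^1 = 3 × 0.25694761 × 0.4931 = 0.380103 (base)
P(M+4) = C(3,2) × 0.5069^1 × 0.4931^2 = 3 × 0.5069 × 0.24314761 = 0.369755
Relative intensity = 0.369755 / 0.380103 × 100 = 97.3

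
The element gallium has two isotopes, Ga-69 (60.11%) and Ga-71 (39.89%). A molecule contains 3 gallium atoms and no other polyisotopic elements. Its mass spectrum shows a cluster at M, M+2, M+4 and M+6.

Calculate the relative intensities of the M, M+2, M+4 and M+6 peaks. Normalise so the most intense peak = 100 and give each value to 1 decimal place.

50.2 : 100.0 : 66.4 : 14.7

Each Ga atom is independently Ga-69 (p = 0.6011) or Ga-71 (q = 0.3989); the cluster is the binomial expansion (p + q)^3.
P(M) = 0.6011^3 = 0.217190
P(M+2) = 3 × 0.6011^2 × 0.3989^1 = 0.432393
P(M+4) = 3 × 0.6011^1 × 0.3989^2 = 0.286943
P(M+6) = 0.3989^3 = 0.063473
The M+2 peak is largest (0.432393); scaling to 100 gives 50.2 : 100.0 : 66.4 : 14.7.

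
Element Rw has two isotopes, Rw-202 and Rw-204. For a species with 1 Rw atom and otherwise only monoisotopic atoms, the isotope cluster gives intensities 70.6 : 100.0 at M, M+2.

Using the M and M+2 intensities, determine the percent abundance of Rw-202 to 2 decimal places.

41.38%

Write p for the Rw-202 fraction. I(M+2)/I(M) = [C(1,1)·p^0·(1−p)] / p^1 = 1·(1−p)/p = 100.0/70.6 = 1.4164
(1−p)/p = 1.4164/1 = 1.4164  ⇒  p = 1/(1 + 1.4164) = 0.4138
Rw-202: 41.38%, Rw-204: 58.62%.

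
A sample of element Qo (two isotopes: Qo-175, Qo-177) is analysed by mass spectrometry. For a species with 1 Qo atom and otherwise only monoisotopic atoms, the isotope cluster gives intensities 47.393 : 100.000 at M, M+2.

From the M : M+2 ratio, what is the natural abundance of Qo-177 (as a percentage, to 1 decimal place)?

67.8%

Let p = fractional abundance of Qo-175. I(M+2)/I(M) = [C(1,1)·p^0·(1−p)] / p^1 = 1·(1−p)/p = 100.000/47.393 = 2.1100
(1−p)/p = 2.1100/1 = 2.1100  ⇒  p = 1/(1 + 2.1100) = 0.3215
Qo-175: 32.2%, Qo-177: 67.8%.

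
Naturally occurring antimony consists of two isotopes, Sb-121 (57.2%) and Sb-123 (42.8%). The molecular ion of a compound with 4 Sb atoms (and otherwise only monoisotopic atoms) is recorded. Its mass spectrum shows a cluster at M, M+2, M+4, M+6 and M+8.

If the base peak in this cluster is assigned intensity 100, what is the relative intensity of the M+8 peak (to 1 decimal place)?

Term probabilities: M 0.1070, M+2 0.3204, M+4 0.3596, M+6 0.1794, M+8 0.0336. Base peak = M+4.
P(M+4) = C(4,2) × 0.572^2 × 0.428^2 = 6 × 0.327184 × 0.183184 = 0.359609 (base)
P(M+8) = C(4,4) × 0.572^0 × 0.428^4 = 1 × 1.0000 × 0.03355638 = 0.033556
Relative intensity = 0.033556 / 0.359609 × 100 = 9.3

9.3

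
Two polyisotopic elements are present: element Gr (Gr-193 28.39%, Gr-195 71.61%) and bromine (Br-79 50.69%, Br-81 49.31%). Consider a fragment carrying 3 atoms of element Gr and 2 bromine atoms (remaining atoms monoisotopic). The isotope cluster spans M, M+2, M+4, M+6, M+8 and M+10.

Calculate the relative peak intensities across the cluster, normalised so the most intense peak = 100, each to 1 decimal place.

1.7 : 15.8 : 57.6 : 100.0 : 81.7 : 25.2

Element Gr pattern (n=3): 0.02288212 : 0.17315128 : 0.43675109 : 0.36721551
Bromine pattern (n=2): 0.25694761 : 0.49990478 : 0.24314761
Convolve the two distributions (both contribute in 2-u steps):
  M: 0.02288212×0.25694761 = 0.005880
  M+2: 0.02288212×0.49990478 + 0.17315128×0.25694761 = 0.055930
  M+4: 0.02288212×0.24314761 + 0.17315128×0.49990478 + 0.43675109×0.25694761 = 0.204345
  M+6: 0.17315128×0.24314761 + 0.43675109×0.49990478 + 0.36721551×0.25694761 = 0.354790
  M+8: 0.43675109×0.24314761 + 0.36721551×0.49990478 = 0.289768
  M+10: 0.36721551×0.24314761 = 0.089288
Scale to base peak (0.354790) = 100: 1.7 : 15.8 : 57.6 : 100.0 : 81.7 : 25.2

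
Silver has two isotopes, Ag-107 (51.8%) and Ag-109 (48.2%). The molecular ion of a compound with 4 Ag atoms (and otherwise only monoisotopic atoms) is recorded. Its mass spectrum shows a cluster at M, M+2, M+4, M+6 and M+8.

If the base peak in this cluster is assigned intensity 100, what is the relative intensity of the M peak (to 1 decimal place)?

19.2

Binomial terms of (0.518 + 0.482)^4: M 0.0720, M+2 0.2680, M+4 0.3740, M+6 0.2320, M+8 0.0540 → M+4 is the base peak.
P(M+4) = C(4,2) × 0.518^2 × 0.482^2 = 6 × 0.268324 × 0.232324 = 0.374029 (base)
P(M) = C(4,0) × 0.518^4 × 0.482^0 = 1 × 0.07199777 × 1.0000 = 0.071998
Relative intensity = 0.071998 / 0.374029 × 100 = 19.2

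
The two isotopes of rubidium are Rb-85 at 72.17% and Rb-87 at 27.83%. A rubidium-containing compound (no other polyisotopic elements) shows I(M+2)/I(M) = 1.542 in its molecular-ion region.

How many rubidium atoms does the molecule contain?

4

With n Rb atoms, P(M+2)/P(M) = C(n,1)·p^(n−1)q / p^n = n·q/p = n · 0.2783/0.7217.
n = 1.542 × 0.7217/0.2783 = 4.00 ≈ 4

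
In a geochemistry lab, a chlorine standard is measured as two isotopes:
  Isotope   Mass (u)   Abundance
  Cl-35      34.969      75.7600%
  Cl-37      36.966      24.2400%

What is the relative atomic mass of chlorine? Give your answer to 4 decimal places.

35.4531 u

Ar = Σ fᵢ·mᵢ = 0.757600 × 34.969 + 0.242400 × 36.966
= 26.49251 + 8.96056 = 35.45307 u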